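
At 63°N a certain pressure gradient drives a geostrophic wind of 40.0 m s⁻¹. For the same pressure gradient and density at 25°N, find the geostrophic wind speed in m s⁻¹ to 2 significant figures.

With the same pressure gradient and density, V_g ∝ 1/f ∝ 1/sin φ.
V₂ = V₁ · sin φ₁ / sin φ₂ = 40.0 × sin 63° / sin 25°
V₂ = 40.0 × 0.8910/0.4226 = 84 m s⁻¹

84 m s⁻¹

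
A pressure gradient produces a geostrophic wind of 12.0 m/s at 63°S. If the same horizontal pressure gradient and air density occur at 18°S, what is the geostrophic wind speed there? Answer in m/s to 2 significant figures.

With the same pressure gradient and density, V_g ∝ 1/f ∝ 1/sin φ.
V₂ = V₁ · sin φ₁ / sin φ₂ = 12.0 × sin 63° / sin 18°
V₂ = 12.0 × 0.8910/0.3090 = 35 m/s

35 m/s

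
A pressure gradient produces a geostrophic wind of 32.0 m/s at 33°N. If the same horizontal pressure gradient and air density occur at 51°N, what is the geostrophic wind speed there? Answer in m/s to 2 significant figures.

With the same pressure gradient and density, V_g ∝ 1/f ∝ 1/sin φ.
V₂ = V₁ · sin φ₁ / sin φ₂ = 32.0 × sin 33° / sin 51°
V₂ = 32.0 × 0.5446/0.7771 = 22 m/s

22 m/s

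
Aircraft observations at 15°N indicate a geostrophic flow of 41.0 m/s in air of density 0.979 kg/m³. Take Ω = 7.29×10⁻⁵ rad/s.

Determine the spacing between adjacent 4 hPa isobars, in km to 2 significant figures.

Coriolis parameter at 15°N:
f = 2Ω sin φ = 2 × 7.29×10⁻⁵ × sin 15° = 3.77×10⁻⁵ s⁻¹
Geostrophic balance rearranged: |∂P/∂n| = f ρ V_g
|∂P/∂n| = 3.77×10⁻⁵ × 0.979 × 41.0 = 1.51×10⁻³ Pa/m
Isobar spacing: Δn = ΔP/|∂P/∂n| = 400 Pa / 1.51×10⁻³ Pa/m = 264083 m ≈ 260 km

260 km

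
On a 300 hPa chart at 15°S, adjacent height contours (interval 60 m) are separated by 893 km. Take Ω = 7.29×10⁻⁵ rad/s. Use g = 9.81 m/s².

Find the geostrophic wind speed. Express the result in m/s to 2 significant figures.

Coriolis parameter at 15°S:
f = 2Ω sin φ = 2 × 7.29×10⁻⁵ × sin 15° = 3.77×10⁻⁵ s⁻¹
Height gradient: |∂Z/∂n| = 60 m / 893000 m = 6.72×10⁻⁵
On a pressure surface, geostrophic balance gives V_g = (g/f)|∂Z/∂n|:
V_g = 9.81 × 6.72×10⁻⁵ / 3.77×10⁻⁵ = 17.5 m/s

17 m/s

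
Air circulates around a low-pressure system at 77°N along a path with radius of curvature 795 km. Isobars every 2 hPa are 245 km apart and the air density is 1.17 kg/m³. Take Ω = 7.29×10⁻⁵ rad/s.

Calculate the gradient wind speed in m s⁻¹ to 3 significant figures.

4.71 m s⁻¹

Coriolis parameter at 77°N:
f = 2Ω sin φ = 2 × 7.29×10⁻⁵ × sin 77° = 1.42×10⁻⁴ s⁻¹
Pressure gradient: |∂P/∂n| = 200 Pa / 245000 m = 8.16×10⁻⁴ Pa/m
Geostrophic speed: V_g = |∂P/∂n|/(fρ) = 8.16×10⁻⁴/(1.42×10⁻⁴ × 1.17) = 4.91 m/s
Around a low, centrifugal force acts outward with Coriolis, so pressure-gradient force balances both:
(1/ρ)|∂P/∂n| = fV + V²/R  →  V² + fR·V − fR·V_g = 0
With fR = 1.42×10⁻⁴ × 795×10³ m = 113 m/s:
V = [−fR + √((fR)² + 4 fR V_g)]/2 = [−113 + √(113² + 4×113×4.91)]/2 = 4.71 m/s
Subgeostrophic (V < V_g = 4.91 m/s), as expected around a low.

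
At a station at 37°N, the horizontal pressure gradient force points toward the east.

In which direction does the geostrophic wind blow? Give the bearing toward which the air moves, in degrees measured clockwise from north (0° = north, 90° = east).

The pressure-gradient force points toward the east (bearing 090°).
Geostrophic balance: in the Northern Hemisphere the Coriolis force deflects motion to the right, so the geostrophic wind blows 90° to the right of the pressure-gradient force (low pressure on the left).
Rotating 090° by 90° clockwise gives 180° — the wind blows toward the south.

180°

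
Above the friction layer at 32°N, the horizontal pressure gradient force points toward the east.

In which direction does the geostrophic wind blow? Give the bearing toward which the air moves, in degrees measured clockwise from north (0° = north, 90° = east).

The pressure-gradient force points toward the east (bearing 090°).
Geostrophic balance: in the Northern Hemisphere the Coriolis force deflects motion to the right, so the geostrophic wind blows 90° to the right of the pressure-gradient force (low pressure on the left).
Rotating 090° by 90° clockwise gives 180° — the wind blows toward the south.

180°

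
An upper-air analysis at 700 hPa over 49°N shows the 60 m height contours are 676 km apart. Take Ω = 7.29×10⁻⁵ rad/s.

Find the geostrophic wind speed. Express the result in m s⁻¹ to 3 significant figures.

7.91 m s⁻¹

Coriolis parameter at 49°N:
f = 2Ω sin φ = 2 × 7.29×10⁻⁵ × sin 49° = 1.10×10⁻⁴ s⁻¹
Height gradient: |∂Z/∂n| = 60 m / 676000 m = 8.88×10⁻⁵
On a pressure surface, geostrophic balance gives V_g = (g/f)|∂Z/∂n|:
V_g = 9.81 × 8.88×10⁻⁵ / 1.10×10⁻⁴ = 7.91 m/s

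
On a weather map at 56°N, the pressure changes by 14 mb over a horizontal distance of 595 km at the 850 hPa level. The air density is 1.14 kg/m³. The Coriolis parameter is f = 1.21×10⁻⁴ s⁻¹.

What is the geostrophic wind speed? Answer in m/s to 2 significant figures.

17 m/s

Pressure gradient: |∂P/∂n| = 1400 Pa / 595000 m = 2.35×10⁻³ Pa/m
Geostrophic balance (pressure-gradient force = Coriolis force):
V_g = (1/(fρ)) |∂P/∂n| = 2.35×10⁻³ / (1.21×10⁻⁴ × 1.14) = 17.1 m/s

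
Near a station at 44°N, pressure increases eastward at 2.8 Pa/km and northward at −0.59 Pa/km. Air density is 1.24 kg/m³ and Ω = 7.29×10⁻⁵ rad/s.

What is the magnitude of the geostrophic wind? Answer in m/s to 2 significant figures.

Coriolis parameter at 44°N:
f = 2Ω sin φ = 2 × 7.29×10⁻⁵ × sin 44° = 1.01×10⁻⁴ s⁻¹
Component geostrophic relations (x east, y north):
u_g = −(1/(fρ)) ∂P/∂y,  v_g = (1/(fρ)) ∂P/∂x
u_g = −(−0.59×10⁻³)/(1.01×10⁻⁴ × 1.24) = 4.70 m/s;  v_g = (2.8×10⁻³)/(1.01×10⁻⁴ × 1.24) = 22.3 m/s
|V_g| = √(u_g² + v_g²) = 22.8 m/s

23 m/s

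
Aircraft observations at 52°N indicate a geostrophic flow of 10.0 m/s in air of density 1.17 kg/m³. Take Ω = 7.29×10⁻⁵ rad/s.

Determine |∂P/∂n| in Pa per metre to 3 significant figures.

1.34×10⁻³ Pa/m

Coriolis parameter at 52°N:
f = 2Ω sin φ = 2 × 7.29×10⁻⁵ × sin 52° = 1.15×10⁻⁴ s⁻¹
Geostrophic balance rearranged: |∂P/∂n| = f ρ V_g
|∂P/∂n| = 1.15×10⁻⁴ × 1.17 × 10.0 = 1.34×10⁻³ Pa/m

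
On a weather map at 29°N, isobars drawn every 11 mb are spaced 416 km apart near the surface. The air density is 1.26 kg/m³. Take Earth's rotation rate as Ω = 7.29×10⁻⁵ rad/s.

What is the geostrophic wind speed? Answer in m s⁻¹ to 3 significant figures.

29.7 m s⁻¹

Coriolis parameter at 29°N:
f = 2Ω sin φ = 2 × 7.29×10⁻⁵ × sin 29° = 7.07×10⁻⁵ s⁻¹
Pressure gradient: |∂P/∂n| = 1100 Pa / 416000 m = 2.64×10⁻³ Pa/m
Geostrophic balance (pressure-gradient force = Coriolis force):
V_g = (1/(fρ)) |∂P/∂n| = 2.64×10⁻³ / (7.07×10⁻⁵ × 1.26) = 29.7 m/s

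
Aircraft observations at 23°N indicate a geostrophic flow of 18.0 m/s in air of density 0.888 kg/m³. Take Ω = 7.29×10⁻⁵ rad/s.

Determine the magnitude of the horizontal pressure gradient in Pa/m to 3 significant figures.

Coriolis parameter at 23°N:
f = 2Ω sin φ = 2 × 7.29×10⁻⁵ × sin 23° = 5.70×10⁻⁵ s⁻¹
Geostrophic balance rearranged: |∂P/∂n| = f ρ V_g
|∂P/∂n| = 5.70×10⁻⁵ × 0.888 × 18.0 = 9.11×10⁻⁴ Pa/m

9.11×10⁻⁴ Pa/m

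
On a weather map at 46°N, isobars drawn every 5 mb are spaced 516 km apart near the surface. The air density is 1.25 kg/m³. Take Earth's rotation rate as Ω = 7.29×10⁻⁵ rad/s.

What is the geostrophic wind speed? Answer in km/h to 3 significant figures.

26.6 km/h

Coriolis parameter at 46°N:
f = 2Ω sin φ = 2 × 7.29×10⁻⁵ × sin 46° = 1.05×10⁻⁴ s⁻¹
Pressure gradient: |∂P/∂n| = 500 Pa / 516000 m = 9.69×10⁻⁴ Pa/m
Geostrophic balance (pressure-gradient force = Coriolis force):
V_g = (1/(fρ)) |∂P/∂n| = 9.69×10⁻⁴ / (1.05×10⁻⁴ × 1.25) = 7.39 m/s
Converting: 7.39 m/s × 3.6 = 26.6 km/h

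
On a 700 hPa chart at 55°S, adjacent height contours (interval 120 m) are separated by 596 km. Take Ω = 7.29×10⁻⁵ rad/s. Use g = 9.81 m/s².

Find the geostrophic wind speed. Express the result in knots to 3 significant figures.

Coriolis parameter at 55°S:
f = 2Ω sin φ = 2 × 7.29×10⁻⁵ × sin 55° = 1.19×10⁻⁴ s⁻¹
Height gradient: |∂Z/∂n| = 120 m / 596000 m = 2.01×10⁻⁴
On a pressure surface, geostrophic balance gives V_g = (g/f)|∂Z/∂n|:
V_g = 9.81 × 2.01×10⁻⁴ / 1.19×10⁻⁴ = 16.5 m/s
Converting: 16.5 m/s × 1.944 = 32.1 knots

32.1 knots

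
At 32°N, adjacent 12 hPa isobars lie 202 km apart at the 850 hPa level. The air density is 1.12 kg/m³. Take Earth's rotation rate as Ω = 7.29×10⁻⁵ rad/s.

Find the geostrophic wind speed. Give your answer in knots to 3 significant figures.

Coriolis parameter at 32°N:
f = 2Ω sin φ = 2 × 7.29×10⁻⁵ × sin 32° = 7.73×10⁻⁵ s⁻¹
Pressure gradient: |∂P/∂n| = 1200 Pa / 202000 m = 5.94×10⁻³ Pa/m
Geostrophic balance (pressure-gradient force = Coriolis force):
V_g = (1/(fρ)) |∂P/∂n| = 5.94×10⁻³ / (7.73×10⁻⁵ × 1.12) = 68.7 m/s
Converting: 68.7 m/s × 1.944 = 133 knots

133 knots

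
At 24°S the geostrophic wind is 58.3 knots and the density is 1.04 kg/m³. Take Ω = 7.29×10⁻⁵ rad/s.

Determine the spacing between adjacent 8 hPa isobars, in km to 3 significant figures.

432 km

Coriolis parameter at 24°S:
f = 2Ω sin φ = 2 × 7.29×10⁻⁵ × sin 24° = 5.93×10⁻⁵ s⁻¹
Wind speed in SI: 58.3 knots = 30.0 m/s
Geostrophic balance rearranged: |∂P/∂n| = f ρ V_g
|∂P/∂n| = 5.93×10⁻⁵ × 1.04 × 30.0 = 1.85×10⁻³ Pa/m
Isobar spacing: Δn = ΔP/|∂P/∂n| = 800 Pa / 1.85×10⁻³ Pa/m = 432493 m ≈ 432 km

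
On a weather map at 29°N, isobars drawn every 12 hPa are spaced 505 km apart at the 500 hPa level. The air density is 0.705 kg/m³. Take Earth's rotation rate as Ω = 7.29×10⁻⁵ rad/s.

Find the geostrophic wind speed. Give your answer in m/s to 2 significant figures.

48 m/s

Coriolis parameter at 29°N:
f = 2Ω sin φ = 2 × 7.29×10⁻⁵ × sin 29° = 7.07×10⁻⁵ s⁻¹
Pressure gradient: |∂P/∂n| = 1200 Pa / 505000 m = 2.38×10⁻³ Pa/m
Geostrophic balance (pressure-gradient force = Coriolis force):
V_g = (1/(fρ)) |∂P/∂n| = 2.38×10⁻³ / (7.07×10⁻⁵ × 0.705) = 47.7 m/s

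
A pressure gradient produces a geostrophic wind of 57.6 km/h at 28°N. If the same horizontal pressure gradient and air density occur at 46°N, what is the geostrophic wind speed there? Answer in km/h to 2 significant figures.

With the same pressure gradient and density, V_g ∝ 1/f ∝ 1/sin φ.
V₂ = V₁ · sin φ₁ / sin φ₂ = 57.6 × sin 28° / sin 46°
V₂ = 57.6 × 0.4695/0.7193 = 38 km/h

38 km/h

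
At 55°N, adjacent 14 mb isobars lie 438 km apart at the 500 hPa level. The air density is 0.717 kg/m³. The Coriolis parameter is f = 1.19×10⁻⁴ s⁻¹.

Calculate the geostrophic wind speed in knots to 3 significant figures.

72.8 knots

Pressure gradient: |∂P/∂n| = 1400 Pa / 438000 m = 3.20×10⁻³ Pa/m
Geostrophic balance (pressure-gradient force = Coriolis force):
V_g = (1/(fρ)) |∂P/∂n| = 3.20×10⁻³ / (1.19×10⁻⁴ × 0.717) = 37.5 m/s
Converting: 37.5 m/s × 1.944 = 72.8 knots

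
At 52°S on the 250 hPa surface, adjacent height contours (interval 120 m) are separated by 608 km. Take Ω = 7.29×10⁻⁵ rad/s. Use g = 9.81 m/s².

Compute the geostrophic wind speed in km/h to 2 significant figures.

61 km/h

Coriolis parameter at 52°S:
f = 2Ω sin φ = 2 × 7.29×10⁻⁵ × sin 52° = 1.15×10⁻⁴ s⁻¹
Height gradient: |∂Z/∂n| = 120 m / 608000 m = 1.97×10⁻⁴
On a pressure surface, geostrophic balance gives V_g = (g/f)|∂Z/∂n|:
V_g = 9.81 × 1.97×10⁻⁴ / 1.15×10⁻⁴ = 16.9 m/s
Converting: 16.9 m/s × 3.6 = 61 km/h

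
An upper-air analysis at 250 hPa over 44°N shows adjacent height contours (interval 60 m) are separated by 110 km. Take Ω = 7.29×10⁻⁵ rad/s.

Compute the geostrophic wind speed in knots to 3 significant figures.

103 knots

Coriolis parameter at 44°N:
f = 2Ω sin φ = 2 × 7.29×10⁻⁵ × sin 44° = 1.01×10⁻⁴ s⁻¹
Height gradient: |∂Z/∂n| = 60 m / 110000 m = 5.45×10⁻⁴
On a pressure surface, geostrophic balance gives V_g = (g/f)|∂Z/∂n|:
V_g = 9.81 × 5.45×10⁻⁴ / 1.01×10⁻⁴ = 52.8 m/s
Converting: 52.8 m/s × 1.944 = 103 knots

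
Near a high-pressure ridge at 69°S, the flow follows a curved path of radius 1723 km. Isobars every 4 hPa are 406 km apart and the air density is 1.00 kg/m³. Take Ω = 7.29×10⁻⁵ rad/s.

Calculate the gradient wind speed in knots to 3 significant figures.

14.5 knots

Coriolis parameter at 69°S:
f = 2Ω sin φ = 2 × 7.29×10⁻⁵ × sin 69° = 1.36×10⁻⁴ s⁻¹
Pressure gradient: |∂P/∂n| = 400 Pa / 406000 m = 9.85×10⁻⁴ Pa/m
Geostrophic speed: V_g = |∂P/∂n|/(fρ) = 9.85×10⁻⁴/(1.36×10⁻⁴ × 1.00) = 7.24 m/s
Around a high, pressure-gradient force acts outward with centrifugal, so Coriolis balances both:
fV = (1/ρ)|∂P/∂n| + V²/R  →  V² − fR·V + fR·V_g = 0
With fR = 1.36×10⁻⁴ × 1723×10³ m = 235 m/s:
V = [fR − √((fR)² − 4 fR V_g)]/2 = [235 − √(235² − 4×235×7.24)]/2 = 7.48 m/s
Supergeostrophic (V > V_g = 7.24 m/s), as expected around a high.
Converting: 7.48 m/s × 1.944 = 14.5 knots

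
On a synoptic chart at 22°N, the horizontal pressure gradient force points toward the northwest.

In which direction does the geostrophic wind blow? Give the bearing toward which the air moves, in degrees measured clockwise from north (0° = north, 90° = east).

045°

The pressure-gradient force points toward the northwest (bearing 315°).
Geostrophic balance: in the Northern Hemisphere the Coriolis force deflects motion to the right, so the geostrophic wind blows 90° to the right of the pressure-gradient force (low pressure on the left).
Rotating 315° by 90° clockwise gives 045° — the wind blows toward the northeast.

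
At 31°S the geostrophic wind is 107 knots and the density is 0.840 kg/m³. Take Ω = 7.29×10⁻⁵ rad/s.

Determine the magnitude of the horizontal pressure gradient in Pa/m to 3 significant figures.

Coriolis parameter at 31°S:
f = 2Ω sin φ = 2 × 7.29×10⁻⁵ × sin 31° = 7.51×10⁻⁵ s⁻¹
Wind speed in SI: 107 knots = 55.0 m/s
Geostrophic balance rearranged: |∂P/∂n| = f ρ V_g
|∂P/∂n| = 7.51×10⁻⁵ × 0.840 × 55.0 = 3.47×10⁻³ Pa/m

3.47×10⁻³ Pa/m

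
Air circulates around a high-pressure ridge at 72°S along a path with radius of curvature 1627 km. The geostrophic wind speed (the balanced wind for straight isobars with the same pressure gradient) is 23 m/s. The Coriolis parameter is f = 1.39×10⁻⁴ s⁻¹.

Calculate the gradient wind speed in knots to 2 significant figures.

51 knots

Around a high, pressure-gradient force acts outward with centrifugal, so Coriolis balances both:
fV = (1/ρ)|∂P/∂n| + V²/R  →  V² − fR·V + fR·V_g = 0
With fR = 1.39×10⁻⁴ × 1627×10³ m = 226 m/s:
V = [fR − √((fR)² − 4 fR V_g)]/2 = [226 − √(226² − 4×226×23)]/2 = 26 m/s
Supergeostrophic (V > V_g = 23 m/s), as expected around a high.
Converting: 26 m/s × 1.944 = 51 knots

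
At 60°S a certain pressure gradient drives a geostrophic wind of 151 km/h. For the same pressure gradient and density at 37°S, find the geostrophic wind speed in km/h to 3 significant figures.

217 km/h

With the same pressure gradient and density, V_g ∝ 1/f ∝ 1/sin φ.
V₂ = V₁ · sin φ₁ / sin φ₂ = 151 × sin 60° / sin 37°
V₂ = 151 × 0.8660/0.6018 = 217 km/h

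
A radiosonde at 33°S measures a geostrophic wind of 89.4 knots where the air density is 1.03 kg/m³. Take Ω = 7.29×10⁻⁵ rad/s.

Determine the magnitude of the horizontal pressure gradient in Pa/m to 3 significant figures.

3.76×10⁻³ Pa/m

Coriolis parameter at 33°S:
f = 2Ω sin φ = 2 × 7.29×10⁻⁵ × sin 33° = 7.94×10⁻⁵ s⁻¹
Wind speed in SI: 89.4 knots = 46.0 m/s
Geostrophic balance rearranged: |∂P/∂n| = f ρ V_g
|∂P/∂n| = 7.94×10⁻⁵ × 1.03 × 46.0 = 3.76×10⁻³ Pa/m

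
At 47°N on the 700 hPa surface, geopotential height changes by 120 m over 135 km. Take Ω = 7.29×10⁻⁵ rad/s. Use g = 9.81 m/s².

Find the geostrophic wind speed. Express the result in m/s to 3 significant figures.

81.8 m/s

Coriolis parameter at 47°N:
f = 2Ω sin φ = 2 × 7.29×10⁻⁵ × sin 47° = 1.07×10⁻⁴ s⁻¹
Height gradient: |∂Z/∂n| = 120 m / 135000 m = 8.89×10⁻⁴
On a pressure surface, geostrophic balance gives V_g = (g/f)|∂Z/∂n|:
V_g = 9.81 × 8.89×10⁻⁴ / 1.07×10⁻⁴ = 81.8 m/s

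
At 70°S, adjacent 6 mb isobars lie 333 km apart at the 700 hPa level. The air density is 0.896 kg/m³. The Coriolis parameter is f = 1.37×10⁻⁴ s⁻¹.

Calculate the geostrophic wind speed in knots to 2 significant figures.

Pressure gradient: |∂P/∂n| = 600 Pa / 333000 m = 1.80×10⁻³ Pa/m
Geostrophic balance (pressure-gradient force = Coriolis force):
V_g = (1/(fρ)) |∂P/∂n| = 1.80×10⁻³ / (1.37×10⁻⁴ × 0.896) = 14.7 m/s
Converting: 14.7 m/s × 1.944 = 29 knots

29 knots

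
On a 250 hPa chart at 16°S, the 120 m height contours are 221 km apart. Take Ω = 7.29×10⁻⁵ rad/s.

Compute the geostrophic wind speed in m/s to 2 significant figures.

Coriolis parameter at 16°S:
f = 2Ω sin φ = 2 × 7.29×10⁻⁵ × sin 16° = 4.02×10⁻⁵ s⁻¹
Height gradient: |∂Z/∂n| = 120 m / 221000 m = 5.43×10⁻⁴
On a pressure surface, geostrophic balance gives V_g = (g/f)|∂Z/∂n|:
V_g = 9.81 × 5.43×10⁻⁴ / 4.02×10⁻⁵ = 133 m/s

130 m/s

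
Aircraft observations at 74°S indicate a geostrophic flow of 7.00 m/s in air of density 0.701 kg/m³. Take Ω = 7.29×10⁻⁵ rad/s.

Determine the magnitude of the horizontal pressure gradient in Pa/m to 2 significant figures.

Coriolis parameter at 74°S:
f = 2Ω sin φ = 2 × 7.29×10⁻⁵ × sin 74° = 1.40×10⁻⁴ s⁻¹
Geostrophic balance rearranged: |∂P/∂n| = f ρ V_g
|∂P/∂n| = 1.40×10⁻⁴ × 0.701 × 7.00 = 6.88×10⁻⁴ Pa/m

6.9×10⁻⁴ Pa/m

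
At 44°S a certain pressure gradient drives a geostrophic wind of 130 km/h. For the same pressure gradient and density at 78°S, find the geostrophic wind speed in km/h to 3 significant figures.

92.3 km/h

With the same pressure gradient and density, V_g ∝ 1/f ∝ 1/sin φ.
V₂ = V₁ · sin φ₁ / sin φ₂ = 130 × sin 44° / sin 78°
V₂ = 130 × 0.6947/0.9781 = 92.3 km/h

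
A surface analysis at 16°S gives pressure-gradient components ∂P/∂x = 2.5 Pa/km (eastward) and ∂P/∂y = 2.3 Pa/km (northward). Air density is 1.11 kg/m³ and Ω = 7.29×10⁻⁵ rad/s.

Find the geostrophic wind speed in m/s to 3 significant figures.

Coriolis parameter at 16°S:
f = 2Ω sin φ = 2 × 7.29×10⁻⁵ × sin 16° = 4.02×10⁻⁵ s⁻¹
In the Southern Hemisphere f is negative: f = −4.02×10⁻⁵ s⁻¹.
Component geostrophic relations (x east, y north):
u_g = −(1/(fρ)) ∂P/∂y,  v_g = (1/(fρ)) ∂P/∂x
u_g = −(2.3×10⁻³)/(−4.02×10⁻⁵ × 1.11) = 51.6 m/s;  v_g = (2.5×10⁻³)/(−4.02×10⁻⁵ × 1.11) = −56.0 m/s
|V_g| = √(u_g² + v_g²) = 76.2 m/s

76.2 m/s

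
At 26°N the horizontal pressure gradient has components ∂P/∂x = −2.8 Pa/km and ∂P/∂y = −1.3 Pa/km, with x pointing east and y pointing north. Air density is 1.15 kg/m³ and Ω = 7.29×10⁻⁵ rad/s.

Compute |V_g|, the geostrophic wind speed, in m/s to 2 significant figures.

42 m/s

Coriolis parameter at 26°N:
f = 2Ω sin φ = 2 × 7.29×10⁻⁵ × sin 26° = 6.39×10⁻⁵ s⁻¹
Component geostrophic relations (x east, y north):
u_g = −(1/(fρ)) ∂P/∂y,  v_g = (1/(fρ)) ∂P/∂x
u_g = −(−1.3×10⁻³)/(6.39×10⁻⁵ × 1.15) = 17.7 m/s;  v_g = (−2.8×10⁻³)/(6.39×10⁻⁵ × 1.15) = −38.1 m/s
|V_g| = √(u_g² + v_g²) = 42.0 m/s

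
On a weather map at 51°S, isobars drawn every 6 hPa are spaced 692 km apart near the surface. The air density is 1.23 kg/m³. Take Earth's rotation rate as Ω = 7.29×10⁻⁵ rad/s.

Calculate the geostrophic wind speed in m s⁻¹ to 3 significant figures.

6.22 m s⁻¹

Coriolis parameter at 51°S:
f = 2Ω sin φ = 2 × 7.29×10⁻⁵ × sin 51° = 1.13×10⁻⁴ s⁻¹
Pressure gradient: |∂P/∂n| = 600 Pa / 692000 m = 8.67×10⁻⁴ Pa/m
Geostrophic balance (pressure-gradient force = Coriolis force):
V_g = (1/(fρ)) |∂P/∂n| = 8.67×10⁻⁴ / (1.13×10⁻⁴ × 1.23) = 6.22 m/s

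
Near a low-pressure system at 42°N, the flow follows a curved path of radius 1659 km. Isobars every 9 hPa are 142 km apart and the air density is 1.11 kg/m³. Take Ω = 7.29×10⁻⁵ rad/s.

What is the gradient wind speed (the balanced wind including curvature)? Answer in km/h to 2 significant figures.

160 km/h

Coriolis parameter at 42°N:
f = 2Ω sin φ = 2 × 7.29×10⁻⁵ × sin 42° = 9.76×10⁻⁵ s⁻¹
Pressure gradient: |∂P/∂n| = 900 Pa / 142000 m = 6.34×10⁻³ Pa/m
Geostrophic speed: V_g = |∂P/∂n|/(fρ) = 6.34×10⁻³/(9.76×10⁻⁵ × 1.11) = 58.5 m/s
Around a low, centrifugal force acts outward with Coriolis, so pressure-gradient force balances both:
(1/ρ)|∂P/∂n| = fV + V²/R  →  V² + fR·V − fR·V_g = 0
With fR = 9.76×10⁻⁵ × 1659×10³ m = 162 m/s:
V = [−fR + √((fR)² + 4 fR V_g)]/2 = [−162 + √(162² + 4×162×58.5)]/2 = 45.7 m/s
Subgeostrophic (V < V_g = 58.5 m/s), as expected around a low.
Converting: 45.7 m/s × 3.6 = 160 km/h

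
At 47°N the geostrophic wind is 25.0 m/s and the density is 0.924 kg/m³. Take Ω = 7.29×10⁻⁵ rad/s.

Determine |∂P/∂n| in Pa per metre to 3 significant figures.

Coriolis parameter at 47°N:
f = 2Ω sin φ = 2 × 7.29×10⁻⁵ × sin 47° = 1.07×10⁻⁴ s⁻¹
Geostrophic balance rearranged: |∂P/∂n| = f ρ V_g
|∂P/∂n| = 1.07×10⁻⁴ × 0.924 × 25.0 = 2.46×10⁻³ Pa/m

2.46×10⁻³ Pa/m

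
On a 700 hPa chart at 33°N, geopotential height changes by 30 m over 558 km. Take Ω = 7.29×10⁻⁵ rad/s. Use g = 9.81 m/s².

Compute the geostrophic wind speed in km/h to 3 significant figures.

23.9 km/h

Coriolis parameter at 33°N:
f = 2Ω sin φ = 2 × 7.29×10⁻⁵ × sin 33° = 7.94×10⁻⁵ s⁻¹
Height gradient: |∂Z/∂n| = 30 m / 558000 m = 5.38×10⁻⁵
On a pressure surface, geostrophic balance gives V_g = (g/f)|∂Z/∂n|:
V_g = 9.81 × 5.38×10⁻⁵ / 7.94×10⁻⁵ = 6.64 m/s
Converting: 6.64 m/s × 3.6 = 23.9 km/h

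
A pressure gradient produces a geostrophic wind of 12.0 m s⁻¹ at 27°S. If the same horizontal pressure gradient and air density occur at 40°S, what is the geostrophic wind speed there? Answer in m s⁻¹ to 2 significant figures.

With the same pressure gradient and density, V_g ∝ 1/f ∝ 1/sin φ.
V₂ = V₁ · sin φ₁ / sin φ₂ = 12.0 × sin 27° / sin 40°
V₂ = 12.0 × 0.4540/0.6428 = 8.5 m s⁻¹

8.5 m s⁻¹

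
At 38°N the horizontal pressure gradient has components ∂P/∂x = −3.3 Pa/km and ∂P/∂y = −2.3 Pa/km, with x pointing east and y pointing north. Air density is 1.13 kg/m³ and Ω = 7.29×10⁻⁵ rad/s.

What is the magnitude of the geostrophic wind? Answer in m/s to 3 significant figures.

Coriolis parameter at 38°N:
f = 2Ω sin φ = 2 × 7.29×10⁻⁵ × sin 38° = 8.98×10⁻⁵ s⁻¹
Component geostrophic relations (x east, y north):
u_g = −(1/(fρ)) ∂P/∂y,  v_g = (1/(fρ)) ∂P/∂x
u_g = −(−2.3×10⁻³)/(8.98×10⁻⁵ × 1.13) = 22.7 m/s;  v_g = (−3.3×10⁻³)/(8.98×10⁻⁵ × 1.13) = −32.5 m/s
|V_g| = √(u_g² + v_g²) = 39.7 m/s

39.7 m/s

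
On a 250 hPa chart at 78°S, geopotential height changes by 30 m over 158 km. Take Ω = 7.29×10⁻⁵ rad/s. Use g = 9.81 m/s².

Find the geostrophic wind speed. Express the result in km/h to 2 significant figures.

Coriolis parameter at 78°S:
f = 2Ω sin φ = 2 × 7.29×10⁻⁵ × sin 78° = 1.43×10⁻⁴ s⁻¹
Height gradient: |∂Z/∂n| = 30 m / 158000 m = 1.90×10⁻⁴
On a pressure surface, geostrophic balance gives V_g = (g/f)|∂Z/∂n|:
V_g = 9.81 × 1.90×10⁻⁴ / 1.43×10⁻⁴ = 13.1 m/s
Converting: 13.1 m/s × 3.6 = 47 km/h

47 km/h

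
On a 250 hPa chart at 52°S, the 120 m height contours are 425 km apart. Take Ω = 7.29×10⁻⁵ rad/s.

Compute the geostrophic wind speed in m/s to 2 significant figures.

Coriolis parameter at 52°S:
f = 2Ω sin φ = 2 × 7.29×10⁻⁵ × sin 52° = 1.15×10⁻⁴ s⁻¹
Height gradient: |∂Z/∂n| = 120 m / 425000 m = 2.82×10⁻⁴
On a pressure surface, geostrophic balance gives V_g = (g/f)|∂Z/∂n|:
V_g = 9.81 × 2.82×10⁻⁴ / 1.15×10⁻⁴ = 24.1 m/s

24 m/s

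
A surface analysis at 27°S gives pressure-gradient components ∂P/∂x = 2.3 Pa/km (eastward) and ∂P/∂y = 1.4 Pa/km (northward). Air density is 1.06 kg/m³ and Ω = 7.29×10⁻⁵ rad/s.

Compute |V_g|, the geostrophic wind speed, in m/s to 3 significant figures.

38.4 m/s

Coriolis parameter at 27°S:
f = 2Ω sin φ = 2 × 7.29×10⁻⁵ × sin 27° = 6.62×10⁻⁵ s⁻¹
In the Southern Hemisphere f is negative: f = −6.62×10⁻⁵ s⁻¹.
Component geostrophic relations (x east, y north):
u_g = −(1/(fρ)) ∂P/∂y,  v_g = (1/(fρ)) ∂P/∂x
u_g = −(1.4×10⁻³)/(−6.62×10⁻⁵ × 1.06) = 20.0 m/s;  v_g = (2.3×10⁻³)/(−6.62×10⁻⁵ × 1.06) = −32.8 m/s
|V_g| = √(u_g² + v_g²) = 38.4 m/s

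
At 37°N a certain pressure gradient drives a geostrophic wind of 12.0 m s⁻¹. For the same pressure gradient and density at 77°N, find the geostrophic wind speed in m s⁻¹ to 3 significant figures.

With the same pressure gradient and density, V_g ∝ 1/f ∝ 1/sin φ.
V₂ = V₁ · sin φ₁ / sin φ₂ = 12.0 × sin 37° / sin 77°
V₂ = 12.0 × 0.6018/0.9744 = 7.41 m s⁻¹

7.41 m s⁻¹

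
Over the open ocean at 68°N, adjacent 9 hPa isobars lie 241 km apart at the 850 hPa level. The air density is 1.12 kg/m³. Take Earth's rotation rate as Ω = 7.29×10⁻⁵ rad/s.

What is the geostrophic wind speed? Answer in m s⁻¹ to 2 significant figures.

Coriolis parameter at 68°N:
f = 2Ω sin φ = 2 × 7.29×10⁻⁵ × sin 68° = 1.35×10⁻⁴ s⁻¹
Pressure gradient: |∂P/∂n| = 900 Pa / 241000 m = 3.73×10⁻³ Pa/m
Geostrophic balance (pressure-gradient force = Coriolis force):
V_g = (1/(fρ)) |∂P/∂n| = 3.73×10⁻³ / (1.35×10⁻⁴ × 1.12) = 24.7 m/s

25 m s⁻¹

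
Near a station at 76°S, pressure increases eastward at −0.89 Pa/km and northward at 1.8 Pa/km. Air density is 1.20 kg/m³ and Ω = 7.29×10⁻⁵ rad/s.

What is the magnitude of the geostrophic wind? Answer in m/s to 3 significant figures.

Coriolis parameter at 76°S:
f = 2Ω sin φ = 2 × 7.29×10⁻⁵ × sin 76° = 1.41×10⁻⁴ s⁻¹
In the Southern Hemisphere f is negative: f = −1.41×10⁻⁴ s⁻¹.
Component geostrophic relations (x east, y north):
u_g = −(1/(fρ)) ∂P/∂y,  v_g = (1/(fρ)) ∂P/∂x
u_g = −(1.8×10⁻³)/(−1.41×10⁻⁴ × 1.20) = 10.6 m/s;  v_g = (−0.89×10⁻³)/(−1.41×10⁻⁴ × 1.20) = 5.24 m/s
|V_g| = √(u_g² + v_g²) = 11.8 m/s

11.8 m/s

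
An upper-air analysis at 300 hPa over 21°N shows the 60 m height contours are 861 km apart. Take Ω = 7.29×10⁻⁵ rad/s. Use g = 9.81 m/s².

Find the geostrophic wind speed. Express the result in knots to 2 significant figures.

Coriolis parameter at 21°N:
f = 2Ω sin φ = 2 × 7.29×10⁻⁵ × sin 21° = 5.23×10⁻⁵ s⁻¹
Height gradient: |∂Z/∂n| = 60 m / 861000 m = 6.97×10⁻⁵
On a pressure surface, geostrophic balance gives V_g = (g/f)|∂Z/∂n|:
V_g = 9.81 × 6.97×10⁻⁵ / 5.23×10⁻⁵ = 13.1 m/s
Converting: 13.1 m/s × 1.944 = 25 knots

25 knots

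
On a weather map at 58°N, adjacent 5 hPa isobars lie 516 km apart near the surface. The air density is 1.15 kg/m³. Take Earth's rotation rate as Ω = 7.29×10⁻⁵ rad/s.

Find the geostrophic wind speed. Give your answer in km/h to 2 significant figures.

25 km/h

Coriolis parameter at 58°N:
f = 2Ω sin φ = 2 × 7.29×10⁻⁵ × sin 58° = 1.24×10⁻⁴ s⁻¹
Pressure gradient: |∂P/∂n| = 500 Pa / 516000 m = 9.69×10⁻⁴ Pa/m
Geostrophic balance (pressure-gradient force = Coriolis force):
V_g = (1/(fρ)) |∂P/∂n| = 9.69×10⁻⁴ / (1.24×10⁻⁴ × 1.15) = 6.81 m/s
Converting: 6.81 m/s × 3.6 = 25 km/h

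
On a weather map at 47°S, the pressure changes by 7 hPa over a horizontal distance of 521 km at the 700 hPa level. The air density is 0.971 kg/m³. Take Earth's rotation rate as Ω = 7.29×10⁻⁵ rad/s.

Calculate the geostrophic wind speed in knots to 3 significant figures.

Coriolis parameter at 47°S:
f = 2Ω sin φ = 2 × 7.29×10⁻⁵ × sin 47° = 1.07×10⁻⁴ s⁻¹
Pressure gradient: |∂P/∂n| = 700 Pa / 521000 m = 1.34×10⁻³ Pa/m
Geostrophic balance (pressure-gradient force = Coriolis force):
V_g = (1/(fρ)) |∂P/∂n| = 1.34×10⁻³ / (1.07×10⁻⁴ × 0.971) = 13.0 m/s
Converting: 13.0 m/s × 1.944 = 25.2 knots

25.2 knots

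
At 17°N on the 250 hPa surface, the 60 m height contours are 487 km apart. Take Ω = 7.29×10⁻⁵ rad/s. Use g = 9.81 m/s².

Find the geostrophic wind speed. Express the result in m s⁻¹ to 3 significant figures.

28.4 m s⁻¹

Coriolis parameter at 17°N:
f = 2Ω sin φ = 2 × 7.29×10⁻⁵ × sin 17° = 4.26×10⁻⁵ s⁻¹
Height gradient: |∂Z/∂n| = 60 m / 487000 m = 1.23×10⁻⁴
On a pressure surface, geostrophic balance gives V_g = (g/f)|∂Z/∂n|:
V_g = 9.81 × 1.23×10⁻⁴ / 4.26×10⁻⁵ = 28.4 m/s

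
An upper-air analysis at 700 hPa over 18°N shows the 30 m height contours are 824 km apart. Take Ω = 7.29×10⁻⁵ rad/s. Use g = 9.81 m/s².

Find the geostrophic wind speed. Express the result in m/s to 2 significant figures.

7.9 m/s

Coriolis parameter at 18°N:
f = 2Ω sin φ = 2 × 7.29×10⁻⁵ × sin 18° = 4.51×10⁻⁵ s⁻¹
Height gradient: |∂Z/∂n| = 30 m / 824000 m = 3.64×10⁻⁵
On a pressure surface, geostrophic balance gives V_g = (g/f)|∂Z/∂n|:
V_g = 9.81 × 3.64×10⁻⁵ / 4.51×10⁻⁵ = 7.93 m/s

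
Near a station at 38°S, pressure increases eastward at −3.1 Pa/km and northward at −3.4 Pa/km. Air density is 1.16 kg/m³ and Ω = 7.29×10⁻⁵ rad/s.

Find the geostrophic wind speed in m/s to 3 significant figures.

44.2 m/s

Coriolis parameter at 38°S:
f = 2Ω sin φ = 2 × 7.29×10⁻⁵ × sin 38° = 8.98×10⁻⁵ s⁻¹
In the Southern Hemisphere f is negative: f = −8.98×10⁻⁵ s⁻¹.
Component geostrophic relations (x east, y north):
u_g = −(1/(fρ)) ∂P/∂y,  v_g = (1/(fρ)) ∂P/∂x
u_g = −(−3.4×10⁻³)/(−8.98×10⁻⁵ × 1.16) = −32.7 m/s;  v_g = (−3.1×10⁻³)/(−8.98×10⁻⁵ × 1.16) = 29.8 m/s
|V_g| = √(u_g² + v_g²) = 44.2 m/s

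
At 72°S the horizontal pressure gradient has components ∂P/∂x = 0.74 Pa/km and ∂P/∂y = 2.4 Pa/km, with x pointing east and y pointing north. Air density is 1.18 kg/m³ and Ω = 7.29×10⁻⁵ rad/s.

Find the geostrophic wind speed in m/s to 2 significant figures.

15 m/s

Coriolis parameter at 72°S:
f = 2Ω sin φ = 2 × 7.29×10⁻⁵ × sin 72° = 1.39×10⁻⁴ s⁻¹
In the Southern Hemisphere f is negative: f = −1.39×10⁻⁴ s⁻¹.
Component geostrophic relations (x east, y north):
u_g = −(1/(fρ)) ∂P/∂y,  v_g = (1/(fρ)) ∂P/∂x
u_g = −(2.4×10⁻³)/(−1.39×10⁻⁴ × 1.18) = 14.7 m/s;  v_g = (0.74×10⁻³)/(−1.39×10⁻⁴ × 1.18) = −4.52 m/s
|V_g| = √(u_g² + v_g²) = 15.3 m/s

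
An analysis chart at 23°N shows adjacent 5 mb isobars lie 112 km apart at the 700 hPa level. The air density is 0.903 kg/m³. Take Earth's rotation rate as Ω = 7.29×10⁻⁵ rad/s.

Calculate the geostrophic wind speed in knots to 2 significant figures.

170 knots

Coriolis parameter at 23°N:
f = 2Ω sin φ = 2 × 7.29×10⁻⁵ × sin 23° = 5.70×10⁻⁵ s⁻¹
Pressure gradient: |∂P/∂n| = 500 Pa / 112000 m = 4.46×10⁻³ Pa/m
Geostrophic balance (pressure-gradient force = Coriolis force):
V_g = (1/(fρ)) |∂P/∂n| = 4.46×10⁻³ / (5.70×10⁻⁵ × 0.903) = 86.8 m/s
Converting: 86.8 m/s × 1.944 = 170 knots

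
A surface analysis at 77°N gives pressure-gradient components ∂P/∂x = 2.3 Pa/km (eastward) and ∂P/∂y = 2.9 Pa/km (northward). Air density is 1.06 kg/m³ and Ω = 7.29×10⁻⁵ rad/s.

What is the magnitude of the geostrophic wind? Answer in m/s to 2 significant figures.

Coriolis parameter at 77°N:
f = 2Ω sin φ = 2 × 7.29×10⁻⁵ × sin 77° = 1.42×10⁻⁴ s⁻¹
Component geostrophic relations (x east, y north):
u_g = −(1/(fρ)) ∂P/∂y,  v_g = (1/(fρ)) ∂P/∂x
u_g = −(2.9×10⁻³)/(1.42×10⁻⁴ × 1.06) = −19.3 m/s;  v_g = (2.3×10⁻³)/(1.42×10⁻⁴ × 1.06) = 15.3 m/s
|V_g| = √(u_g² + v_g²) = 24.6 m/s

25 m/s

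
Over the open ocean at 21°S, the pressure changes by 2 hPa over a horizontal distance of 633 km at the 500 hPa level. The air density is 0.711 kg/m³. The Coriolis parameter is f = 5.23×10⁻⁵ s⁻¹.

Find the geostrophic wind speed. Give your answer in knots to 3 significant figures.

16.5 knots

Pressure gradient: |∂P/∂n| = 200 Pa / 633000 m = 3.16×10⁻⁴ Pa/m
Geostrophic balance (pressure-gradient force = Coriolis force):
V_g = (1/(fρ)) |∂P/∂n| = 3.16×10⁻⁴ / (5.23×10⁻⁵ × 0.711) = 8.50 m/s
Converting: 8.50 m/s × 1.944 = 16.5 knots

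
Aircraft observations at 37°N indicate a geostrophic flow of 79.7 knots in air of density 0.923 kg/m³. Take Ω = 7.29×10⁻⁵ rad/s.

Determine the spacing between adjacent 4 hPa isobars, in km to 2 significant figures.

Coriolis parameter at 37°N:
f = 2Ω sin φ = 2 × 7.29×10⁻⁵ × sin 37° = 8.77×10⁻⁵ s⁻¹
Wind speed in SI: 79.7 knots = 41.0 m/s
Geostrophic balance rearranged: |∂P/∂n| = f ρ V_g
|∂P/∂n| = 8.77×10⁻⁵ × 0.923 × 41.0 = 3.32×10⁻³ Pa/m
Isobar spacing: Δn = ΔP/|∂P/∂n| = 400 Pa / 3.32×10⁻³ Pa/m = 120460 m ≈ 120 km

120 km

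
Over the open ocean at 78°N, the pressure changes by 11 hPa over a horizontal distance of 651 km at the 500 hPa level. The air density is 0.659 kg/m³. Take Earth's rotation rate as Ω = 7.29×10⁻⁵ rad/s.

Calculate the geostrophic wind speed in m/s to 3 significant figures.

Coriolis parameter at 78°N:
f = 2Ω sin φ = 2 × 7.29×10⁻⁵ × sin 78° = 1.43×10⁻⁴ s⁻¹
Pressure gradient: |∂P/∂n| = 1100 Pa / 651000 m = 1.69×10⁻³ Pa/m
Geostrophic balance (pressure-gradient force = Coriolis force):
V_g = (1/(fρ)) |∂P/∂n| = 1.69×10⁻³ / (1.43×10⁻⁴ × 0.659) = 18.0 m/s

18.0 m/s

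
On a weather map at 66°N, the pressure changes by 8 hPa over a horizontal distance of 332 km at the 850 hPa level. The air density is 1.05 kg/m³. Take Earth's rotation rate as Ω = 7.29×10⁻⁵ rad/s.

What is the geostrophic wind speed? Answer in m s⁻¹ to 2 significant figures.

17 m s⁻¹

Coriolis parameter at 66°N:
f = 2Ω sin φ = 2 × 7.29×10⁻⁵ × sin 66° = 1.33×10⁻⁴ s⁻¹
Pressure gradient: |∂P/∂n| = 800 Pa / 332000 m = 2.41×10⁻³ Pa/m
Geostrophic balance (pressure-gradient force = Coriolis force):
V_g = (1/(fρ)) |∂P/∂n| = 2.41×10⁻³ / (1.33×10⁻⁴ × 1.05) = 17.2 m/s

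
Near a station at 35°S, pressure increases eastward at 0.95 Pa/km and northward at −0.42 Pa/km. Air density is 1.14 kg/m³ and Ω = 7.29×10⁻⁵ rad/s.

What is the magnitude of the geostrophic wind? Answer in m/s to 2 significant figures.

Coriolis parameter at 35°S:
f = 2Ω sin φ = 2 × 7.29×10⁻⁵ × sin 35° = 8.36×10⁻⁵ s⁻¹
In the Southern Hemisphere f is negative: f = −8.36×10⁻⁵ s⁻¹.
Component geostrophic relations (x east, y north):
u_g = −(1/(fρ)) ∂P/∂y,  v_g = (1/(fρ)) ∂P/∂x
u_g = −(−0.42×10⁻³)/(−8.36×10⁻⁵ × 1.14) = −4.41 m/s;  v_g = (0.95×10⁻³)/(−8.36×10⁻⁵ × 1.14) = −9.96 m/s
|V_g| = √(u_g² + v_g²) = 10.9 m/s

11 m/s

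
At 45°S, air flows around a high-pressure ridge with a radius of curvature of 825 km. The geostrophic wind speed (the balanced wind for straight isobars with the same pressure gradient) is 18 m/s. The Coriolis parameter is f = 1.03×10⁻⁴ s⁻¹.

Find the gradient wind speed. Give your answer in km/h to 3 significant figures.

Around a high, pressure-gradient force acts outward with centrifugal, so Coriolis balances both:
fV = (1/ρ)|∂P/∂n| + V²/R  →  V² − fR·V + fR·V_g = 0
With fR = 1.03×10⁻⁴ × 825×10³ m = 85.0 m/s:
V = [fR − √((fR)² − 4 fR V_g)]/2 = [85.0 − √(85.0² − 4×85.0×18)]/2 = 25.9 m/s
Supergeostrophic (V > V_g = 18 m/s), as expected around a high.
Converting: 25.9 m/s × 3.6 = 93.2 km/h

93.2 km/h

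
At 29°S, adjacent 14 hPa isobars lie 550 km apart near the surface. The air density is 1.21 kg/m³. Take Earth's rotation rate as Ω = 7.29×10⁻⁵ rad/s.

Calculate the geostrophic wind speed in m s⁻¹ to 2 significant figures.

Coriolis parameter at 29°S:
f = 2Ω sin φ = 2 × 7.29×10⁻⁵ × sin 29° = 7.07×10⁻⁵ s⁻¹
Pressure gradient: |∂P/∂n| = 1400 Pa / 550000 m = 2.55×10⁻³ Pa/m
Geostrophic balance (pressure-gradient force = Coriolis force):
V_g = (1/(fρ)) |∂P/∂n| = 2.55×10⁻³ / (7.07×10⁻⁵ × 1.21) = 29.8 m/s

30 m s⁻¹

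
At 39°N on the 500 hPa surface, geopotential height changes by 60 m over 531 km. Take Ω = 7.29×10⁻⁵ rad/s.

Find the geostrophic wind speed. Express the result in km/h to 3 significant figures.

43.5 km/h

Coriolis parameter at 39°N:
f = 2Ω sin φ = 2 × 7.29×10⁻⁵ × sin 39° = 9.18×10⁻⁵ s⁻¹
Height gradient: |∂Z/∂n| = 60 m / 531000 m = 1.13×10⁻⁴
On a pressure surface, geostrophic balance gives V_g = (g/f)|∂Z/∂n|:
V_g = 9.81 × 1.13×10⁻⁴ / 9.18×10⁻⁵ = 12.1 m/s
Converting: 12.1 m/s × 3.6 = 43.5 km/h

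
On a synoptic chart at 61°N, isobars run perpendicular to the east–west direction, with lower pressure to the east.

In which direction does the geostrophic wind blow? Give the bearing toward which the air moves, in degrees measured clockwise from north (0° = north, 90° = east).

The pressure-gradient force points toward the east (bearing 090°).
Geostrophic balance: in the Northern Hemisphere the Coriolis force deflects motion to the right, so the geostrophic wind blows 90° to the right of the pressure-gradient force (low pressure on the left).
Rotating 090° by 90° clockwise gives 180° — the wind blows toward the south.

180°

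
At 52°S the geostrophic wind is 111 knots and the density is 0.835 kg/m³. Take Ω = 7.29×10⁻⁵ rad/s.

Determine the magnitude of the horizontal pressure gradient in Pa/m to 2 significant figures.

Coriolis parameter at 52°S:
f = 2Ω sin φ = 2 × 7.29×10⁻⁵ × sin 52° = 1.15×10⁻⁴ s⁻¹
Wind speed in SI: 111 knots = 57.1 m/s
Geostrophic balance rearranged: |∂P/∂n| = f ρ V_g
|∂P/∂n| = 1.15×10⁻⁴ × 0.835 × 57.1 = 5.48×10⁻³ Pa/m

5.5×10⁻³ Pa/m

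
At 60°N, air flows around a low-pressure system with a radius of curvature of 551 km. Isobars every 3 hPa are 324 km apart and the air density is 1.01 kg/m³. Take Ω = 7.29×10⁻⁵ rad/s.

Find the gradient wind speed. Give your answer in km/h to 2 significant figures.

24 km/h

Coriolis parameter at 60°N:
f = 2Ω sin φ = 2 × 7.29×10⁻⁵ × sin 60° = 1.26×10⁻⁴ s⁻¹
Pressure gradient: |∂P/∂n| = 300 Pa / 324000 m = 9.26×10⁻⁴ Pa/m
Geostrophic speed: V_g = |∂P/∂n|/(fρ) = 9.26×10⁻⁴/(1.26×10⁻⁴ × 1.01) = 7.26 m/s
Around a low, centrifugal force acts outward with Coriolis, so pressure-gradient force balances both:
(1/ρ)|∂P/∂n| = fV + V²/R  →  V² + fR·V − fR·V_g = 0
With fR = 1.26×10⁻⁴ × 551×10³ m = 69.6 m/s:
V = [−fR + √((fR)² + 4 fR V_g)]/2 = [−69.6 + √(69.6² + 4×69.6×7.26)]/2 = 6.63 m/s
Subgeostrophic (V < V_g = 7.26 m/s), as expected around a low.
Converting: 6.63 m/s × 3.6 = 24 km/h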